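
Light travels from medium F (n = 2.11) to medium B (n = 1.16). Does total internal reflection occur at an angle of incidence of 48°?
θc = arcsin(n₂/n₁) = 33.35°; 48° > θc, so yes — total internal reflection.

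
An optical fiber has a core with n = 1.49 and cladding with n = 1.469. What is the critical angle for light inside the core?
θc = arcsin(n_cladding/n_core) = 80.37°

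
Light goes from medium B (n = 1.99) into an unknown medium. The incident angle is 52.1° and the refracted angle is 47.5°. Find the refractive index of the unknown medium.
n₂ = n₁·sin θ₁ / sin θ₂ = 2.13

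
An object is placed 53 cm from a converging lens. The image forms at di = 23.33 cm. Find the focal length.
1/f = 1/do + 1/di → f = 16.2 cm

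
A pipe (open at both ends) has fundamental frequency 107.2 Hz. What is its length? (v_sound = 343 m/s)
L = v/(2f₁) = 1.6 m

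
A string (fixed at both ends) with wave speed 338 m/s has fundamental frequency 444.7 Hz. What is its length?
L = v/(2f₁) = 0.38 m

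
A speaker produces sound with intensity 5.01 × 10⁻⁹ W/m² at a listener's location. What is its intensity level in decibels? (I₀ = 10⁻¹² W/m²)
β = 10·log₁₀(I/I₀) = 37 dB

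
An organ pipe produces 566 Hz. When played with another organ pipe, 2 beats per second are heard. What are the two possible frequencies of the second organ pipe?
f₂ = 566 ± 2 Hz → 568 Hz or 564 Hz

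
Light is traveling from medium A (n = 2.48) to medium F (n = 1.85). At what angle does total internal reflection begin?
θc = arcsin(n₂/n₁) = 48.24°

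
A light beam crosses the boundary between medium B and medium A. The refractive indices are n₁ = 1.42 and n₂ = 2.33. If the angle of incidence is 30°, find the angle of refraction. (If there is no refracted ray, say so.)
sin θ₂ = (n₁/n₂)·sin θ₁ = 0.3047 → θ₂ = 17.74°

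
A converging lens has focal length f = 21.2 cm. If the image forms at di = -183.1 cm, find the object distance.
1/do = 1/f − 1/di → do = 19 cm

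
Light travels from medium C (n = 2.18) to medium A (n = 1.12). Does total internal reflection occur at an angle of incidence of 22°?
θc = arcsin(n₂/n₁) = 30.91°; 22° < θc, so no — the ray refracts.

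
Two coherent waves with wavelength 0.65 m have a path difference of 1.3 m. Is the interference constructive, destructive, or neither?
constructive — path difference = 2λ, a whole number of wavelengths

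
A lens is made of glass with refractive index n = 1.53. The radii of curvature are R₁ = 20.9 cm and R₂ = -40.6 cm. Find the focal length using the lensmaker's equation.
1/f = (n − 1)(1/R₁ − 1/R₂) → f = 26.03 cm (converging lens)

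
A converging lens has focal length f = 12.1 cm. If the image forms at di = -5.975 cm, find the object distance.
1/do = 1/f − 1/di → do = 4 cm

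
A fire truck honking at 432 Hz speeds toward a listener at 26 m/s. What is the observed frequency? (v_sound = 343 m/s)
f_obs = f·v/(v − v_s) = 467.4 Hz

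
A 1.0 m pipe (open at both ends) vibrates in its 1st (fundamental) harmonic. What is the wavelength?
λₙ = 2L/n = 2 m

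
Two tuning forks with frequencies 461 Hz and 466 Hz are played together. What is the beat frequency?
5 Hz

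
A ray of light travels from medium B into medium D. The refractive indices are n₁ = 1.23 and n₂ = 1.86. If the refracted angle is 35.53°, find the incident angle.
sin θ₁ = (n₂/n₁)·sin θ₂ → θ₁ = 61.5°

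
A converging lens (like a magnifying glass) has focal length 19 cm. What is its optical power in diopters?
P = 1/f = 5.263 D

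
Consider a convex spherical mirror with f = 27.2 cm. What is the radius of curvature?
R = 2|f| = 54.4 cm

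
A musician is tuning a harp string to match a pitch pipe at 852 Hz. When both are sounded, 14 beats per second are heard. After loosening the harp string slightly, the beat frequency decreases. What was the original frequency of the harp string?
866 Hz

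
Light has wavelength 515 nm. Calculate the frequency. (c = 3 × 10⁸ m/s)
f = c/λ = 5.825 × 10¹⁴ Hz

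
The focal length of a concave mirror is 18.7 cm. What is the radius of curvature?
R = 2|f| = 37.4 cm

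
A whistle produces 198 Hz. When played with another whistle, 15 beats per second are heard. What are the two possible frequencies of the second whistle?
f₂ = 198 ± 15 Hz → 213 Hz or 183 Hz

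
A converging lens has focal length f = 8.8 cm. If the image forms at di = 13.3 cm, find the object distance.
1/do = 1/f − 1/di → do = 26.01 cm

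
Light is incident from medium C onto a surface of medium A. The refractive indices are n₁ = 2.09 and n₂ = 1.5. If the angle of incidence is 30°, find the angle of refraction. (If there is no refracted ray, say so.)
sin θ₂ = (n₁/n₂)·sin θ₁ = 0.6967 → θ₂ = 44.16°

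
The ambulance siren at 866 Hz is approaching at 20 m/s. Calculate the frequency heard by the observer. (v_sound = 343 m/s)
f_obs = f·v/(v − v_s) = 919.6 Hz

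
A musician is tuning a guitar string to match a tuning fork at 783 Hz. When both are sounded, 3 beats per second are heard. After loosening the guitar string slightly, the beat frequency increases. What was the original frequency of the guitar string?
780 Hz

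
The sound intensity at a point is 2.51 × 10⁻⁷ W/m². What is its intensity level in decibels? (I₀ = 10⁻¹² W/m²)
β = 10·log₁₀(I/I₀) = 54 dB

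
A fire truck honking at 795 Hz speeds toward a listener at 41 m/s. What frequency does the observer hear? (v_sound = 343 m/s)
f_obs = f·v/(v − v_s) = 902.9 Hz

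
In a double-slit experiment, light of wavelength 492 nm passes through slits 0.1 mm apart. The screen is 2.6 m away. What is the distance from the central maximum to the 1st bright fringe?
y = mλL/d = 12.79 mm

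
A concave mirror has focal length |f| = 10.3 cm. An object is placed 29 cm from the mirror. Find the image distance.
f = +10.3 cm (concave); 1/di = 1/f − 1/do → di = 15.97 cm (real image, in front of mirror)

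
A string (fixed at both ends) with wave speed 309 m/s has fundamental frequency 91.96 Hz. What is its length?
L = v/(2f₁) = 1.68 m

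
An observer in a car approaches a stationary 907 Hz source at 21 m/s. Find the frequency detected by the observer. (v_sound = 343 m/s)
f_obs = f·(v + v_o)/v = 962.5 Hz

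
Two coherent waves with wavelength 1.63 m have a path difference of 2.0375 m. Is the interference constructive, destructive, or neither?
neither (partial) — path difference = 1.25λ, neither a whole number of wavelengths nor an odd multiple of λ/2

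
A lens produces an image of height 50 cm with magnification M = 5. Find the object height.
ho = |hi|/|M| = 10 cm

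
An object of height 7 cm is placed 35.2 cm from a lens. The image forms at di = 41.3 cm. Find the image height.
hi = (-di/do) × ho = -8.213 cm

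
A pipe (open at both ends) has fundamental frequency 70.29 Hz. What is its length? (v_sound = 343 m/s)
L = v/(2f₁) = 2.44 m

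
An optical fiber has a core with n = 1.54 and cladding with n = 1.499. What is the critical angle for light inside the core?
θc = arcsin(n_cladding/n_core) = 76.75°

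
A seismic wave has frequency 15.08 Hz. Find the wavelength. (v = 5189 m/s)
λ = v/f = 344.1 m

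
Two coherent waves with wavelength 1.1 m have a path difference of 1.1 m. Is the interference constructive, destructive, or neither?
constructive — path difference = 1λ, a whole number of wavelengths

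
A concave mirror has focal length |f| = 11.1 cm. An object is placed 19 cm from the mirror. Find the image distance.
f = +11.1 cm (concave); 1/di = 1/f − 1/do → di = 26.7 cm (real image, in front of mirror)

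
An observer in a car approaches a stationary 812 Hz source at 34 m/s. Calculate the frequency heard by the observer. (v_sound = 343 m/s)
f_obs = f·(v + v_o)/v = 892.5 Hz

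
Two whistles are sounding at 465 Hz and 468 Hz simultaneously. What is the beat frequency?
3 Hz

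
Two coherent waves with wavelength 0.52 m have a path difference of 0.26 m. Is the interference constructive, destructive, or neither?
destructive — path difference = 0.5λ, an odd multiple of λ/2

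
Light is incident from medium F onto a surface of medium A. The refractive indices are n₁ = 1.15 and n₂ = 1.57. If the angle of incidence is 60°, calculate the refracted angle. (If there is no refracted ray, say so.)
sin θ₂ = (n₁/n₂)·sin θ₁ = 0.6343 → θ₂ = 39.37°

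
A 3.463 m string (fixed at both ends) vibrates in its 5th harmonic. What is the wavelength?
λₙ = 2L/n = 1.385 m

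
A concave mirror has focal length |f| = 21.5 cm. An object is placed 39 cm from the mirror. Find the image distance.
f = +21.5 cm (concave); 1/di = 1/f − 1/do → di = 47.91 cm (real image, in front of mirror)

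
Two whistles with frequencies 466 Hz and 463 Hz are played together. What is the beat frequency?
3 Hz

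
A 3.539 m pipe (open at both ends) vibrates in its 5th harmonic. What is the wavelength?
λₙ = 2L/n = 1.416 m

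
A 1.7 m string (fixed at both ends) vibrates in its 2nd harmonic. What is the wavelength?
λₙ = 2L/n = 1.7 m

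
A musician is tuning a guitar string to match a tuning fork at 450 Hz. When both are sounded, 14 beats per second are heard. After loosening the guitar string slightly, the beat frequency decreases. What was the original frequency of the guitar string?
464 Hz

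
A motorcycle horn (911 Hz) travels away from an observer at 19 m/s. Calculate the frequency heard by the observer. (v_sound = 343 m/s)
f_obs = f·v/(v + v_s) = 863.2 Hz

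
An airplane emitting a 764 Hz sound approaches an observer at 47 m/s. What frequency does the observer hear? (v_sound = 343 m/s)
f_obs = f·v/(v − v_s) = 885.3 Hz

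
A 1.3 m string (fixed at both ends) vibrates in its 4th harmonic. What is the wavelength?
λₙ = 2L/n = 0.65 m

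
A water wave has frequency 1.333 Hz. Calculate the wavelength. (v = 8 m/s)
λ = v/f = 6.002 m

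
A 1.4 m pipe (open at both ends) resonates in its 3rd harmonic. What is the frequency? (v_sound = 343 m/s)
fₙ = nv/(2L) = 367.5 Hz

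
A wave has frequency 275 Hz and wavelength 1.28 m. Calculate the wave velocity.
v = fλ = 352 m/s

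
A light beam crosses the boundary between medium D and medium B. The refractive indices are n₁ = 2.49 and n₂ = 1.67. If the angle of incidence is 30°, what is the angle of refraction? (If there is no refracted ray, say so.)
sin θ₂ = (n₁/n₂)·sin θ₁ = 0.7455 → θ₂ = 48.2°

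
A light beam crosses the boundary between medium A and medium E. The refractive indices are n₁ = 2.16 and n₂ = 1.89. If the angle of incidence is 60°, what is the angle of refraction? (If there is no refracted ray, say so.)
sin θ₂ = (n₁/n₂)·sin θ₁ = 0.9897 → θ₂ = 81.79°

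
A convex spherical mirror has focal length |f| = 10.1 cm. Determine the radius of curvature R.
R = 2|f| = 20.2 cm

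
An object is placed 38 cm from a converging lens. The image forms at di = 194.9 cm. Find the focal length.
1/f = 1/do + 1/di → f = 31.8 cm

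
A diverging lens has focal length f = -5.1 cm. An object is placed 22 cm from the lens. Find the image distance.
1/di = 1/f − 1/do → di = -4.14 cm (virtual image)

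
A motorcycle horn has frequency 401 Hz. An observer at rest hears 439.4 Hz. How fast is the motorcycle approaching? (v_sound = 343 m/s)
v_s = v·(1 − f/f_obs) = 29.98 m/s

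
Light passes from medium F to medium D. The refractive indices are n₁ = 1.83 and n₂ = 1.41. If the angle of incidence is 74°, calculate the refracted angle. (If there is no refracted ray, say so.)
sin θ₂ = (n₁/n₂)·sin θ₁ = 1.248 > 1, so there is no refracted ray — the light undergoes total internal reflection.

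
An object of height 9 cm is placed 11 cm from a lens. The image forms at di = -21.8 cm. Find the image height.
hi = (-di/do) × ho = 17.84 cm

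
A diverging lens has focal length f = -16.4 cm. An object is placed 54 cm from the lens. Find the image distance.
1/di = 1/f − 1/do → di = -12.58 cm (virtual image)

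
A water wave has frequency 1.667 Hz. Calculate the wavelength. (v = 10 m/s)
λ = v/f = 5.999 m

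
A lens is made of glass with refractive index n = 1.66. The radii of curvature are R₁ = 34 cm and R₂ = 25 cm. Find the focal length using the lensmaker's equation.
1/f = (n − 1)(1/R₁ − 1/R₂) → f = -143.1 cm (diverging lens)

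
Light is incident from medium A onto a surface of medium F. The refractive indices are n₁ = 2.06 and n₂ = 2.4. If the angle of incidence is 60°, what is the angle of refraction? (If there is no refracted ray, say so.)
sin θ₂ = (n₁/n₂)·sin θ₁ = 0.7433 → θ₂ = 48.02°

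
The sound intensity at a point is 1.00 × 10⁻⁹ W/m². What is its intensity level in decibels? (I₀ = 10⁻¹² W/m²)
β = 10·log₁₀(I/I₀) = 30 dB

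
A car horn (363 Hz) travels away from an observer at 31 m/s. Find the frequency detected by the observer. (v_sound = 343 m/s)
f_obs = f·v/(v + v_s) = 332.9 Hz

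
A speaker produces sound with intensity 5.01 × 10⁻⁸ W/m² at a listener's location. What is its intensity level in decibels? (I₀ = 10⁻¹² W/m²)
β = 10·log₁₀(I/I₀) = 47 dB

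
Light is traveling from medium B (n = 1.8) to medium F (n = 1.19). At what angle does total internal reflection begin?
θc = arcsin(n₂/n₁) = 41.38°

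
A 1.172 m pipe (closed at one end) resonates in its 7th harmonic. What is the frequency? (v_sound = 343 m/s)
fₙ = nv/(4L) = 512.2 Hz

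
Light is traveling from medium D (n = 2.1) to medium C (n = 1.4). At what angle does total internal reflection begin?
θc = arcsin(n₂/n₁) = 41.81°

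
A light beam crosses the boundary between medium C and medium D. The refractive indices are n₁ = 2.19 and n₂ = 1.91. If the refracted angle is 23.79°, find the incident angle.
sin θ₁ = (n₂/n₁)·sin θ₂ → θ₁ = 20.6°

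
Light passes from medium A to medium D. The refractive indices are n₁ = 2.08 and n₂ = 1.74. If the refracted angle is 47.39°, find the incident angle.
sin θ₁ = (n₂/n₁)·sin θ₂ → θ₁ = 38°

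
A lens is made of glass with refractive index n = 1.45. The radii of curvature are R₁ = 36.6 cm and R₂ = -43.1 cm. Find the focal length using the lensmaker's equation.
1/f = (n − 1)(1/R₁ − 1/R₂) → f = 43.98 cm (converging lens)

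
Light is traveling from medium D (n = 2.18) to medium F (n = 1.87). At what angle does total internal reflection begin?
θc = arcsin(n₂/n₁) = 59.07°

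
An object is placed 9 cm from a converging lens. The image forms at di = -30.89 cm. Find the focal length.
1/f = 1/do + 1/di → f = 12.7 cm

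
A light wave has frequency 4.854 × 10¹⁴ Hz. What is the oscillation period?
T = 1/f = 2.060 × 10⁻¹⁵ s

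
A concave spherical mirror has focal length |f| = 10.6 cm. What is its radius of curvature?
R = 2|f| = 21.2 cm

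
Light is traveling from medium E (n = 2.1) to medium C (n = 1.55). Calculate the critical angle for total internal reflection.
θc = arcsin(n₂/n₁) = 47.57°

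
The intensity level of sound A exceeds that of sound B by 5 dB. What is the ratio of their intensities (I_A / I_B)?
I_A/I_B = 10^(Δβ/10) = 3.162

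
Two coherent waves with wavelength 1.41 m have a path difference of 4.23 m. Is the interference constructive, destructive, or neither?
constructive — path difference = 3λ, a whole number of wavelengths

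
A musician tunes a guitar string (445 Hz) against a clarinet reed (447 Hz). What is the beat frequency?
2 Hz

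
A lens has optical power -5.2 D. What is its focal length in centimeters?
f = 1/P = -19.23 cm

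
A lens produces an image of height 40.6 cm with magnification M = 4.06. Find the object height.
ho = |hi|/|M| = 10 cm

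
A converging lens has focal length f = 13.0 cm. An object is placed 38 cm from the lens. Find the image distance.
1/di = 1/f − 1/do → di = 19.76 cm (real image)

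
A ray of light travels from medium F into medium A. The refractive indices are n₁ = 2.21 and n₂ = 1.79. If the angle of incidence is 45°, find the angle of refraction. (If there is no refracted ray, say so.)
sin θ₂ = (n₁/n₂)·sin θ₁ = 0.873 → θ₂ = 60.81°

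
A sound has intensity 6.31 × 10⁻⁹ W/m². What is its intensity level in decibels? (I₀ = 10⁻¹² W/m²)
β = 10·log₁₀(I/I₀) = 38 dB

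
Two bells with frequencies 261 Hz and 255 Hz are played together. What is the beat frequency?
6 Hz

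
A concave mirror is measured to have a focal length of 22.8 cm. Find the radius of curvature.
R = 2|f| = 45.6 cm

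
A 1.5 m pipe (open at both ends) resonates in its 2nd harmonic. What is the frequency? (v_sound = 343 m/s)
fₙ = nv/(2L) = 228.7 Hz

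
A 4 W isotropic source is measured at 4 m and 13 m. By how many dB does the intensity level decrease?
Δβ = 20·log₁₀(r₂/r₁) = 10.24 dB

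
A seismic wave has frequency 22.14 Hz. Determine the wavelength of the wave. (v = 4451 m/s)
λ = v/f = 201 m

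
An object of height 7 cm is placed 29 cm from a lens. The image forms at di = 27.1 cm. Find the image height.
hi = (-di/do) × ho = -6.541 cm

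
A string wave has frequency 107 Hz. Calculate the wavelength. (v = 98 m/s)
λ = v/f = 0.9159 m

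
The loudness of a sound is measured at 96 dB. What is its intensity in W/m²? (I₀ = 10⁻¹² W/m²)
I = I₀·10^(β/10) = 3.98 × 10⁻³ W/m²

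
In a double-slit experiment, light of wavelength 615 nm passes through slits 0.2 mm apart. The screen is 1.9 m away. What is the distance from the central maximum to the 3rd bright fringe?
y = mλL/d = 17.53 mm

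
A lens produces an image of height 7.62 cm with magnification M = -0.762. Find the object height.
ho = |hi|/|M| = 10 cm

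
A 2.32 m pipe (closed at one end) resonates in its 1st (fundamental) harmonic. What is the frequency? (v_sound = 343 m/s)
fₙ = nv/(4L) = 36.96 Hz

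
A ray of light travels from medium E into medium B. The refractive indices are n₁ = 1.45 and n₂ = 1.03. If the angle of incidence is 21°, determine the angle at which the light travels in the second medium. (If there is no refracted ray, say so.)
sin θ₂ = (n₁/n₂)·sin θ₁ = 0.5045 → θ₂ = 30.3°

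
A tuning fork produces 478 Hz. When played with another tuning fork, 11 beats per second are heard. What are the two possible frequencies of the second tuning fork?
f₂ = 478 ± 11 Hz → 489 Hz or 467 Hz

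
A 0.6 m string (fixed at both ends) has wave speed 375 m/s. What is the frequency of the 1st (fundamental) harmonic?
fₙ = nv/(2L) = 312.5 Hz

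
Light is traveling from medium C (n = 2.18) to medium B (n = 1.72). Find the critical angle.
θc = arcsin(n₂/n₁) = 52.09°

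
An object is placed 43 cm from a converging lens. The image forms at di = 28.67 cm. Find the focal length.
1/f = 1/do + 1/di → f = 17.2 cm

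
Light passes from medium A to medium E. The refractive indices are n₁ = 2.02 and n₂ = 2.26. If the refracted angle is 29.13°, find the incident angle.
sin θ₁ = (n₂/n₁)·sin θ₂ → θ₁ = 33°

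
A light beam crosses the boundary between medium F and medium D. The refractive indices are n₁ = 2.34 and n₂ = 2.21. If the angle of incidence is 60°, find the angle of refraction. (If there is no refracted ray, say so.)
sin θ₂ = (n₁/n₂)·sin θ₁ = 0.917 → θ₂ = 66.49°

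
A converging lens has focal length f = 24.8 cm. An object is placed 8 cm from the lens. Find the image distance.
1/di = 1/f − 1/do → di = -11.81 cm (virtual image)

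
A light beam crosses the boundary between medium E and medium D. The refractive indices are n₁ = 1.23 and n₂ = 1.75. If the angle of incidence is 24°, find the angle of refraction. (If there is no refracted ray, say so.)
sin θ₂ = (n₁/n₂)·sin θ₁ = 0.2859 → θ₂ = 16.61°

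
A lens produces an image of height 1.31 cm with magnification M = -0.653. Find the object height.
ho = |hi|/|M| = 2.006 cm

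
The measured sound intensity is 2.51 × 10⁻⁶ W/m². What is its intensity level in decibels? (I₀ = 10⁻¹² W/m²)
β = 10·log₁₀(I/I₀) = 64 dB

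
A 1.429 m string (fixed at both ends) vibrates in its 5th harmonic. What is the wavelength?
λₙ = 2L/n = 0.5716 m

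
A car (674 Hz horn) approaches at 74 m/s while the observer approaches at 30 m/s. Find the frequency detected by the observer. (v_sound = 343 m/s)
f_obs = f·(v + v_o)/(v − v_s) = 934.6 Hz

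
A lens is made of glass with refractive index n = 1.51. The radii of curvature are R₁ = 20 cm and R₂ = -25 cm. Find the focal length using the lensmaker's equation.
1/f = (n − 1)(1/R₁ − 1/R₂) → f = 21.79 cm (converging lens)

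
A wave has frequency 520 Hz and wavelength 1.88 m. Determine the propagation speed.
v = fλ = 977.6 m/s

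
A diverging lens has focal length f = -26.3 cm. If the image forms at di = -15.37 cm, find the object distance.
1/do = 1/f − 1/di → do = 36.98 cm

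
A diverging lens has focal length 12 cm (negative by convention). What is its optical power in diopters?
P = 1/f = -8.333 D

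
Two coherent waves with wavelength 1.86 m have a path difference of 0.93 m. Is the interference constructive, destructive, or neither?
destructive — path difference = 0.5λ, an odd multiple of λ/2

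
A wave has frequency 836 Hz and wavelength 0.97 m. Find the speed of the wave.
v = fλ = 810.9 m/s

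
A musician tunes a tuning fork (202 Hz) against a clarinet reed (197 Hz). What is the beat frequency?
5 Hz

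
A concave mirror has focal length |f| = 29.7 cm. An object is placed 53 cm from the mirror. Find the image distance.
f = +29.7 cm (concave); 1/di = 1/f − 1/do → di = 67.56 cm (real image, in front of mirror)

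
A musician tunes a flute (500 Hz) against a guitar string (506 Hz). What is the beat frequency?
6 Hz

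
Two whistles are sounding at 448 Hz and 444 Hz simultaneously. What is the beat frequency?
4 Hz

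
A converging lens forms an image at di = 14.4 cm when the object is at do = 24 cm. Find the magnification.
M = −di/do = -0.6 (inverted image)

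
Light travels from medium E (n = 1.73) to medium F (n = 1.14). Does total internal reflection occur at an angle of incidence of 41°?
θc = arcsin(n₂/n₁) = 41.22°; 41° < θc, so no — the ray refracts.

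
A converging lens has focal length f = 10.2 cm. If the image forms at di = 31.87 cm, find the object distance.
1/do = 1/f − 1/di → do = 15 cm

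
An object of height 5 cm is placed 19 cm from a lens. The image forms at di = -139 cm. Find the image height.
hi = (-di/do) × ho = 36.58 cm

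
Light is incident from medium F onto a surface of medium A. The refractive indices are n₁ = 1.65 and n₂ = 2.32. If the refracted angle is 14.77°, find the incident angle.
sin θ₁ = (n₂/n₁)·sin θ₂ → θ₁ = 21.01°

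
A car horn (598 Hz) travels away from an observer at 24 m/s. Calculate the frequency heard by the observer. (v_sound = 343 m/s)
f_obs = f·v/(v + v_s) = 558.9 Hz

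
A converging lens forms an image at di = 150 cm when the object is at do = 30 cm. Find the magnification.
M = −di/do = -5 (inverted image)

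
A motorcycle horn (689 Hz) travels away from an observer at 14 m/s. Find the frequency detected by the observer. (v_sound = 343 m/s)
f_obs = f·v/(v + v_s) = 662 Hz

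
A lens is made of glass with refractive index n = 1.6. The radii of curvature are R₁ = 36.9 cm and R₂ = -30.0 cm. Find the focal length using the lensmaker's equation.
1/f = (n − 1)(1/R₁ − 1/R₂) → f = 27.58 cm (converging lens)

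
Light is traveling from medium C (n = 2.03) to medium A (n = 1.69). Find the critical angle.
θc = arcsin(n₂/n₁) = 56.36°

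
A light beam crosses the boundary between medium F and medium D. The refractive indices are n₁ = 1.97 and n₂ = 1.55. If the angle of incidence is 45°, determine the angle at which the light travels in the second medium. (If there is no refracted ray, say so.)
sin θ₂ = (n₁/n₂)·sin θ₁ = 0.8987 → θ₂ = 63.99°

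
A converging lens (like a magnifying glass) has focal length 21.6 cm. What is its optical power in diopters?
P = 1/f = 4.63 D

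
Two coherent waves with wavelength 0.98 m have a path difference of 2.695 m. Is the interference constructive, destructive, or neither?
neither (partial) — path difference = 2.75λ, neither a whole number of wavelengths nor an odd multiple of λ/2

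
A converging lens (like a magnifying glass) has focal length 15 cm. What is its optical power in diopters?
P = 1/f = 6.667 D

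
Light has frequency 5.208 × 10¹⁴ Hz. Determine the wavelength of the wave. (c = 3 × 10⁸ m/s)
λ = c/f = 576 nm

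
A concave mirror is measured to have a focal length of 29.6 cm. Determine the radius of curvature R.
R = 2|f| = 59.2 cm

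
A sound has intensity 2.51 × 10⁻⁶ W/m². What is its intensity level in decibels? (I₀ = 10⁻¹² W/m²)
β = 10·log₁₀(I/I₀) = 64 dB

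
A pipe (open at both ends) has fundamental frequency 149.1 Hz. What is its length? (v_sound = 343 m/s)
L = v/(2f₁) = 1.15 m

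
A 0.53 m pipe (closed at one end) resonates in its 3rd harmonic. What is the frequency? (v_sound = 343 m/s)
fₙ = nv/(4L) = 485.4 Hz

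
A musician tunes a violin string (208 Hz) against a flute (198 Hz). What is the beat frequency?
10 Hz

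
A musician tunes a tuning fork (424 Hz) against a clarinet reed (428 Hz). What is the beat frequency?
4 Hz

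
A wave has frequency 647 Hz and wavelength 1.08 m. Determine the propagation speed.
v = fλ = 698.8 m/s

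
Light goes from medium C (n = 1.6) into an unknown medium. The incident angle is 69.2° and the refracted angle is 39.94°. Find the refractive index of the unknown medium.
n₂ = n₁·sin θ₁ / sin θ₂ = 2.33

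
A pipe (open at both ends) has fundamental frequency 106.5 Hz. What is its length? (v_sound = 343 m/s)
L = v/(2f₁) = 1.61 m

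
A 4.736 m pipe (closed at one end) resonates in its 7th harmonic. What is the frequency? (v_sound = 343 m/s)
fₙ = nv/(4L) = 126.7 Hz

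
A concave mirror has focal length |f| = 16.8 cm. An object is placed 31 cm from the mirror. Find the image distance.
f = +16.8 cm (concave); 1/di = 1/f − 1/do → di = 36.68 cm (real image, in front of mirror)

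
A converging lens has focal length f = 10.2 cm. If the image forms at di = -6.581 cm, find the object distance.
1/do = 1/f − 1/di → do = 4 cm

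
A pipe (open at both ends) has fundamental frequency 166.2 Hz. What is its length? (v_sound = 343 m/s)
L = v/(2f₁) = 1.032 m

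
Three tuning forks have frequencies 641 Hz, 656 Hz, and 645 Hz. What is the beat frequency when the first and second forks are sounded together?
15 Hz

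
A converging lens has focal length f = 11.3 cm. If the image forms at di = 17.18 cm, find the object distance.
1/do = 1/f − 1/di → do = 33.02 cm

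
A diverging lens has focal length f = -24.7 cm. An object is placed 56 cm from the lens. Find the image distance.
1/di = 1/f − 1/do → di = -17.14 cm (virtual image)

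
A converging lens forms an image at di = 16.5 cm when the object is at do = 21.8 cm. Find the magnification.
M = −di/do = -0.7569 (inverted image)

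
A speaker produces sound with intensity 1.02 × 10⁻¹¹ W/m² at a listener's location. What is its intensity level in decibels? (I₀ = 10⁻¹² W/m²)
β = 10·log₁₀(I/I₀) = 10.09 dB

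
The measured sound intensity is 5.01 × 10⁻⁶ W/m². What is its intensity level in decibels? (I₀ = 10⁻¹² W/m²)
β = 10·log₁₀(I/I₀) = 67 dB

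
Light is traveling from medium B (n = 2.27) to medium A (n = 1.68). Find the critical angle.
θc = arcsin(n₂/n₁) = 47.74°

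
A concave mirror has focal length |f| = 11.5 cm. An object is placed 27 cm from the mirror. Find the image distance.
f = +11.5 cm (concave); 1/di = 1/f − 1/do → di = 20.03 cm (real image, in front of mirror)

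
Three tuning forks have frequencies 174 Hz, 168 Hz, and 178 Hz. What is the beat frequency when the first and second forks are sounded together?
6 Hz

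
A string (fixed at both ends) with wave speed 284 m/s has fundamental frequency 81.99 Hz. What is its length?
L = v/(2f₁) = 1.732 m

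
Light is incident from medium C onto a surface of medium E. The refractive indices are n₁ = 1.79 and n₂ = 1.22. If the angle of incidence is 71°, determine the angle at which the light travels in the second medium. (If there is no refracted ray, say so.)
sin θ₂ = (n₁/n₂)·sin θ₁ = 1.387 > 1, so there is no refracted ray — the light undergoes total internal reflection.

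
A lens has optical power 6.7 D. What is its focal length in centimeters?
f = 1/P = 14.93 cm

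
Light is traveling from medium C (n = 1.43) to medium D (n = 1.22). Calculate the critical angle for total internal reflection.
θc = arcsin(n₂/n₁) = 58.56°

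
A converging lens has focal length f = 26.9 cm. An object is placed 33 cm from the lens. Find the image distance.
1/di = 1/f − 1/do → di = 145.5 cm (real image)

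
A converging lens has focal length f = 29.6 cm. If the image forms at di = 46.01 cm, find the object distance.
1/do = 1/f − 1/di → do = 82.99 cm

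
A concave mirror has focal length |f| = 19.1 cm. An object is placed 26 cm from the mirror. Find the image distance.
f = +19.1 cm (concave); 1/di = 1/f − 1/do → di = 71.97 cm (real image, in front of mirror)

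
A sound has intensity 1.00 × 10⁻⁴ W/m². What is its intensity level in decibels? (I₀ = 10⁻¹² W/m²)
β = 10·log₁₀(I/I₀) = 80 dB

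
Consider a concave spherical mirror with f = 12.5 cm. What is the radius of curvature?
R = 2|f| = 25 cm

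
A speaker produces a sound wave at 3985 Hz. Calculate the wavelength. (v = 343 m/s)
λ = v/f = 0.08607 m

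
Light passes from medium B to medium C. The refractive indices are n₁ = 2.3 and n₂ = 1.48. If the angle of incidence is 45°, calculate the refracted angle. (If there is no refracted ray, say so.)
sin θ₂ = (n₁/n₂)·sin θ₁ = 1.099 > 1, so there is no refracted ray — the light undergoes total internal reflection.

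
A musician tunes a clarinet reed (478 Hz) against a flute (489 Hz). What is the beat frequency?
11 Hz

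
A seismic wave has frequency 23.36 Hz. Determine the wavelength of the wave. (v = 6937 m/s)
λ = v/f = 297 m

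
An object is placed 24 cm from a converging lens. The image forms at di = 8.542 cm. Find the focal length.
1/f = 1/do + 1/di → f = 6.3 cm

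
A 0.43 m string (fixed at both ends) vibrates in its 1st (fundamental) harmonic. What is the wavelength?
λₙ = 2L/n = 0.86 m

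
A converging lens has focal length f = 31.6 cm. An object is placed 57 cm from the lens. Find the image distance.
1/di = 1/f − 1/do → di = 70.91 cm (real image)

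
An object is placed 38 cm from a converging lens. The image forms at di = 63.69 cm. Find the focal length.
1/f = 1/do + 1/di → f = 23.8 cm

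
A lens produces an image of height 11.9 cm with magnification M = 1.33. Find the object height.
ho = |hi|/|M| = 8.947 cm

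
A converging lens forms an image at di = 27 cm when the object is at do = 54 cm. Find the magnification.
M = −di/do = -0.5 (inverted image)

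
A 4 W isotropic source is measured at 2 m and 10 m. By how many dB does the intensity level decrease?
Δβ = 20·log₁₀(r₂/r₁) = 13.98 dB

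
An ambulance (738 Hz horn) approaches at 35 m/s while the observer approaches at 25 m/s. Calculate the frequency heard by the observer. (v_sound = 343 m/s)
f_obs = f·(v + v_o)/(v − v_s) = 881.8 Hz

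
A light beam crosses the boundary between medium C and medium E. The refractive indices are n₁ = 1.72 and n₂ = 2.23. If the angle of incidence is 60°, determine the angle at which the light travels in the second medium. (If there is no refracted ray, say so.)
sin θ₂ = (n₁/n₂)·sin θ₁ = 0.668 → θ₂ = 41.91°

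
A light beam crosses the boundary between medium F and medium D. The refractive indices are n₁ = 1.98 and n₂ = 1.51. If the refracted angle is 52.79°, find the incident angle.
sin θ₁ = (n₂/n₁)·sin θ₂ → θ₁ = 37.4°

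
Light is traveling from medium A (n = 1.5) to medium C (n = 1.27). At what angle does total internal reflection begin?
θc = arcsin(n₂/n₁) = 57.85°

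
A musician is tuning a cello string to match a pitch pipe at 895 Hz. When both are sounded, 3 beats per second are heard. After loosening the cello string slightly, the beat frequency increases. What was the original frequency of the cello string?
892 Hz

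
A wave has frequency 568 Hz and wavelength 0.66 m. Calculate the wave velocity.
v = fλ = 374.9 m/s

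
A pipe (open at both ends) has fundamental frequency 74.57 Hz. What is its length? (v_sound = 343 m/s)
L = v/(2f₁) = 2.3 m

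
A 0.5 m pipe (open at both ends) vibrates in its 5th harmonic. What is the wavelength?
λₙ = 2L/n = 0.2 m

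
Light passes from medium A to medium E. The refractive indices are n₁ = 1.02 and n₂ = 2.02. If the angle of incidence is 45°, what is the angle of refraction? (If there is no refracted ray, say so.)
sin θ₂ = (n₁/n₂)·sin θ₁ = 0.3571 → θ₂ = 20.92°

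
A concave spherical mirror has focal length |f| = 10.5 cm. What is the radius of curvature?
R = 2|f| = 21 cm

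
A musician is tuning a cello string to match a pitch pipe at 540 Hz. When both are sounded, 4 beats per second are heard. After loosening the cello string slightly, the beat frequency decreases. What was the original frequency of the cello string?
544 Hz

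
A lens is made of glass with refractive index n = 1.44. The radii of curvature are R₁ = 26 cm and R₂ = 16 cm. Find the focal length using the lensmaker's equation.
1/f = (n − 1)(1/R₁ − 1/R₂) → f = -94.55 cm (diverging lens)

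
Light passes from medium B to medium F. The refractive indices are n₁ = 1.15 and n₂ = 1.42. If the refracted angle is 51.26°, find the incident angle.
sin θ₁ = (n₂/n₁)·sin θ₂ → θ₁ = 74.39°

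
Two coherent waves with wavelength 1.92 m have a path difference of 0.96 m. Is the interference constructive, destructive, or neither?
destructive — path difference = 0.5λ, an odd multiple of λ/2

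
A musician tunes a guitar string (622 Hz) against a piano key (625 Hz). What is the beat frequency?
3 Hz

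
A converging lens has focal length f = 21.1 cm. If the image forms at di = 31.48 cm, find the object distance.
1/do = 1/f − 1/di → do = 63.99 cm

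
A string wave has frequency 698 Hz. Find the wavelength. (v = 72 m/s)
λ = v/f = 0.1032 m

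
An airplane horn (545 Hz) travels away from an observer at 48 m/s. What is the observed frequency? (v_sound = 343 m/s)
f_obs = f·v/(v + v_s) = 478.1 Hz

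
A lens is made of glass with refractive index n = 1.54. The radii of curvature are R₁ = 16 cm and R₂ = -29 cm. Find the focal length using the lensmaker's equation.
1/f = (n − 1)(1/R₁ − 1/R₂) → f = 19.09 cm (converging lens)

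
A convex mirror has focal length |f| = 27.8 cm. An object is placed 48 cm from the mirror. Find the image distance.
f = −27.8 cm (convex); 1/di = 1/f − 1/do → di = -17.6 cm (virtual image, behind mirror)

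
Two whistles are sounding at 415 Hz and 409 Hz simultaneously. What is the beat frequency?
6 Hz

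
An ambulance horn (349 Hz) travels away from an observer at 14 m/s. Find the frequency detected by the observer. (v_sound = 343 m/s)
f_obs = f·v/(v + v_s) = 335.3 Hz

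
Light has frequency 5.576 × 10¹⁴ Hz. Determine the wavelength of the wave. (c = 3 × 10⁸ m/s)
λ = c/f = 538 nm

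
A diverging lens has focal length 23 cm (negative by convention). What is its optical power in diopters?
P = 1/f = -4.348 D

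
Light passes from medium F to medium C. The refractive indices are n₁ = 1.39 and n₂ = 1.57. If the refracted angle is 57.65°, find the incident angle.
sin θ₁ = (n₂/n₁)·sin θ₂ → θ₁ = 72.59°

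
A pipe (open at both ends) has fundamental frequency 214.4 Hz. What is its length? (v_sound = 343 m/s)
L = v/(2f₁) = 0.7999 m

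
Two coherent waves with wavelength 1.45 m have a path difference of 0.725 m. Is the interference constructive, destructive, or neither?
destructive — path difference = 0.5λ, an odd multiple of λ/2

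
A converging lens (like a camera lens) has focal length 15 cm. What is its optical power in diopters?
P = 1/f = 6.667 D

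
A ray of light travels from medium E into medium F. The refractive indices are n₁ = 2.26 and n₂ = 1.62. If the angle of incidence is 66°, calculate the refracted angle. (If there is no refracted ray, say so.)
sin θ₂ = (n₁/n₂)·sin θ₁ = 1.274 > 1, so there is no refracted ray — the light undergoes total internal reflection.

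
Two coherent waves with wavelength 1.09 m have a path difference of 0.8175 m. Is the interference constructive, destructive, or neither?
neither (partial) — path difference = 0.75λ, neither a whole number of wavelengths nor an odd multiple of λ/2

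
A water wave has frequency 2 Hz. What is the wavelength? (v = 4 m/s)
λ = v/f = 2 m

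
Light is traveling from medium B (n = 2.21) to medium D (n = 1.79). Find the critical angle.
θc = arcsin(n₂/n₁) = 54.09°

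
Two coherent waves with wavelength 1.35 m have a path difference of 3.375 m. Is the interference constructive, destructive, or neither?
destructive — path difference = 2.5λ, an odd multiple of λ/2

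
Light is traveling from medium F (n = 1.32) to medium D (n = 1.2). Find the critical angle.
θc = arcsin(n₂/n₁) = 65.38°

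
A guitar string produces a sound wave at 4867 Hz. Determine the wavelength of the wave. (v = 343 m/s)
λ = v/f = 0.07047 m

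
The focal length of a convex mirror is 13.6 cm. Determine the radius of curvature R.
R = 2|f| = 27.2 cm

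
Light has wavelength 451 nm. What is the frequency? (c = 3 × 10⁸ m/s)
f = c/λ = 6.652 × 10¹⁴ Hz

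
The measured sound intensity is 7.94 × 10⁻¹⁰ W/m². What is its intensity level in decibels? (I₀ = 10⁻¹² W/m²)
β = 10·log₁₀(I/I₀) = 29 dB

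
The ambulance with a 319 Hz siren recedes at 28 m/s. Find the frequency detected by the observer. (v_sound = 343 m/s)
f_obs = f·v/(v + v_s) = 294.9 Hz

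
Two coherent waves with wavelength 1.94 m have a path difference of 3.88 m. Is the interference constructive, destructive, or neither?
constructive — path difference = 2λ, a whole number of wavelengths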